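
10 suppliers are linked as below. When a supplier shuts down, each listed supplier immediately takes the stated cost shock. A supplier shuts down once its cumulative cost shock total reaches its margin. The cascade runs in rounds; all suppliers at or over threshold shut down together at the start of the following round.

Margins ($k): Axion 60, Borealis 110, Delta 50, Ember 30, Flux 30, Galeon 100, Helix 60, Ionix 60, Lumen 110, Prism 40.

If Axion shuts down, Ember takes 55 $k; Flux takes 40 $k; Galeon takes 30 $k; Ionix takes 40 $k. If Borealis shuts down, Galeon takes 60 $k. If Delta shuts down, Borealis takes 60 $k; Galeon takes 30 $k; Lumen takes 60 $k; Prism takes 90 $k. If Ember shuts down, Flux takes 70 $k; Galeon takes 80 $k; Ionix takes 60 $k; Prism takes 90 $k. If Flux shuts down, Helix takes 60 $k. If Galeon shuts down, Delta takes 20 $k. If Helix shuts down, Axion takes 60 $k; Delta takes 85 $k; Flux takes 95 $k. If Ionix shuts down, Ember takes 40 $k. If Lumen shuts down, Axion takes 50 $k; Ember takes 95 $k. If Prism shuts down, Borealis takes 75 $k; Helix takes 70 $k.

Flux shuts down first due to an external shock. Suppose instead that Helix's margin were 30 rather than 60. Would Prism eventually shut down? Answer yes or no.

With Helix's margin at 30:
Round 1 — Flux shuts down (initial).
  Helix: +60 → 60 ≥ 30
Round 2 — Helix shuts down.
  Axion: +60 → 60 ≥ 60
  Delta: +85 → 85 ≥ 50
Round 3 — Axion, Delta shut down.
  Borealis: +60 → 60 < 110
  Ember: +55 → 55 ≥ 30
  Galeon: +30+30 → 60 < 100
  Ionix: +40 → 40 < 60
  Lumen: +60 → 60 < 110
  Prism: +90 → 90 ≥ 40
Round 4 — Ember, Prism shut down.
  Borealis: +75 → 135 ≥ 110
  Galeon: +80 → 140 ≥ 100
  Ionix: +60 → 100 ≥ 60
Round 5 — Borealis, Galeon, Ionix shut down.
No further shutdowns.

yes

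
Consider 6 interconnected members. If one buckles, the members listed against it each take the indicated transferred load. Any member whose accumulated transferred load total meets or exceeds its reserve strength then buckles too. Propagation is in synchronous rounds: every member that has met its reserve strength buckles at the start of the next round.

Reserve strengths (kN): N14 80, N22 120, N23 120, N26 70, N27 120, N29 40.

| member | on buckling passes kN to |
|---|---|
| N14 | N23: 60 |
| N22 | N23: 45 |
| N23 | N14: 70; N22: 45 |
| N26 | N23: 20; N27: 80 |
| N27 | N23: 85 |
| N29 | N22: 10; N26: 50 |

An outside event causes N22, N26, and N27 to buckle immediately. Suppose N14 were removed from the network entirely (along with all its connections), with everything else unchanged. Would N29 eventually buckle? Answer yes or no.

no

With N14 removed:
Round 1 — N22, N26, N27 buckle (initial).
  N23: +45+20+85 → 150 ≥ 120
Round 2 — N23 buckles.
No further bucklings.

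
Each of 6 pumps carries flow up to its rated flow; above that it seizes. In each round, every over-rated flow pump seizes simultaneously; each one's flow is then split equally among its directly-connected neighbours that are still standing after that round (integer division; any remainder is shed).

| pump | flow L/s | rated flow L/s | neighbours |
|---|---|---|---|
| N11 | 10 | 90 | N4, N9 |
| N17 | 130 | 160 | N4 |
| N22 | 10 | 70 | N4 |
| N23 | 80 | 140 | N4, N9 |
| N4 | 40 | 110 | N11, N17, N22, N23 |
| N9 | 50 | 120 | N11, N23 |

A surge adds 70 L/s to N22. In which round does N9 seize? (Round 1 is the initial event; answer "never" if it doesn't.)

Round 1 — N22 at 80 > 70. N22 seizes.
  N22 sheds 80 L/s to N4: 80 each.
    N4: 40+80 = 120 > 110
Round 2 — N4 seizes.
  N4 sheds 120 L/s to N11, N17, N23: 40 each.
    N11: 10+40 = 50 ≤ 90
    N17: 130+40 = 170 > 160
    N23: 80+40 = 120 ≤ 140
Round 3 — N17 seizes.
  N17 sheds 170 L/s: no online neighbours, lost.
No further seizures.

never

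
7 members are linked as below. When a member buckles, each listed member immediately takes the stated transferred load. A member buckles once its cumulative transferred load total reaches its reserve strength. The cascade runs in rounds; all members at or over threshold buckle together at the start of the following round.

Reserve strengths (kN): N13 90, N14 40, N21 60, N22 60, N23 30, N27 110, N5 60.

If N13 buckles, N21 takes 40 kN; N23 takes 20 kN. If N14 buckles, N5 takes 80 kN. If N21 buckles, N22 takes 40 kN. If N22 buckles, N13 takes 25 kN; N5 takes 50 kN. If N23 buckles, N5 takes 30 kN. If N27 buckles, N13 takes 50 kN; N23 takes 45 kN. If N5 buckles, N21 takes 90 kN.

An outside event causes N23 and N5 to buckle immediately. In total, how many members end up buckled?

Round 1 — N23, N5 buckle (initial).
  N21: +90 → 90 ≥ 60
Round 2 — N21 buckles.
  N22: +40 → 40 < 60
No further bucklings.

3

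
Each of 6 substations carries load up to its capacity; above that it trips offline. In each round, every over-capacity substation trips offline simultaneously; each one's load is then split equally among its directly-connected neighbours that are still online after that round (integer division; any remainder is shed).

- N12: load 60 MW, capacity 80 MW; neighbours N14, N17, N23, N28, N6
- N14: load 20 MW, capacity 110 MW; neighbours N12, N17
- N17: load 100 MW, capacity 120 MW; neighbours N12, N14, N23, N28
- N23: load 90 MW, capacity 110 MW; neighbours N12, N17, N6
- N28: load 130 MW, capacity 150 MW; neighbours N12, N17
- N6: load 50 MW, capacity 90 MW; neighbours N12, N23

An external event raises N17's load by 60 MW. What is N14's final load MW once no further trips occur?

110

Round 1 — N17 at 160 > 120. N17 trips offline.
  N17 sheds 160 MW to N12, N14, N23, N28: 40 each.
    N12: 60+40 = 100 > 80
    N14: 20+40 = 60 ≤ 110
    N23: 90+40 = 130 > 110
    N28: 130+40 = 170 > 150
Round 2 — N12, N23, N28 trip offline.
  N12 sheds 100 MW to N14, N6: 50 each.
    N14: 60+50 = 110 ≤ 110
    N6: 50+50 = 100 > 90
  N23 sheds 130 MW to N6: 130 each.
    N6: 100+130 = 230 > 90
  N28 sheds 170 MW: no online neighbours, lost.
Round 3 — N6 trips offline.
  N6 sheds 230 MW: no online neighbours, lost.
No further trips.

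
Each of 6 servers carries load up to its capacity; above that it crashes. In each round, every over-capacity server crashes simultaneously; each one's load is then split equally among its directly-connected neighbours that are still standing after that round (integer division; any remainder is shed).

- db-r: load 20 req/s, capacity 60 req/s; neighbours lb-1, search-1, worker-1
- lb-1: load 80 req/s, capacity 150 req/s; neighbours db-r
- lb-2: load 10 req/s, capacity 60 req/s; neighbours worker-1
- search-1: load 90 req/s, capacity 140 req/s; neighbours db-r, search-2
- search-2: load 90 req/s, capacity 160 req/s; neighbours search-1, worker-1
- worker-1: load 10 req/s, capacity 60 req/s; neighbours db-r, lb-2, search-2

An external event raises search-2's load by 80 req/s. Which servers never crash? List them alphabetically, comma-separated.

Round 1 — search-2 at 170 > 160. search-2 crashes.
  search-2 sheds 170 req/s to search-1, worker-1: 85 each.
    search-1: 90+85 = 175 > 140
    worker-1: 10+85 = 95 > 60
Round 2 — search-1, worker-1 crash.
  search-1 sheds 175 req/s to db-r: 175 each.
    db-r: 20+175 = 195 > 60
  worker-1 sheds 95 req/s to db-r, lb-2: 47 each (1 lost).
    db-r: 195+47 = 242 > 60
    lb-2: 10+47 = 57 ≤ 60
Round 3 — db-r crashes.
  db-r sheds 242 req/s to lb-1: 242 each.
    lb-1: 80+242 = 322 > 150
Round 4 — lb-1 crashes.
  lb-1 sheds 322 req/s: no online neighbours, lost.
No further crashes.

lb-2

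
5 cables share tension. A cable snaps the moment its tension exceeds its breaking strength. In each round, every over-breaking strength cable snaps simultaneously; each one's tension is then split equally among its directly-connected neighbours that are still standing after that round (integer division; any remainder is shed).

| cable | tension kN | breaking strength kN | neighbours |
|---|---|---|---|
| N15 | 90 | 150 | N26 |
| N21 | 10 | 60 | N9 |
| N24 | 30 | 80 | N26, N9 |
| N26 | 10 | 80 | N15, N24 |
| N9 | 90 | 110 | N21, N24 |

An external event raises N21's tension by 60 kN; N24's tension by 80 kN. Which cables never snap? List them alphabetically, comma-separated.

N15, N26

Round 1 — N21 at 70 > 60; N24 at 110 > 80. N21, N24 snap.
  N21 sheds 70 kN to N9: 70 each.
    N9: 90+70 = 160 > 110
  N24 sheds 110 kN to N26, N9: 55 each.
    N26: 10+55 = 65 ≤ 80
    N9: 160+55 = 215 > 110
Round 2 — N9 snaps.
  N9 sheds 215 kN: no online neighbours, lost.
No further breaks.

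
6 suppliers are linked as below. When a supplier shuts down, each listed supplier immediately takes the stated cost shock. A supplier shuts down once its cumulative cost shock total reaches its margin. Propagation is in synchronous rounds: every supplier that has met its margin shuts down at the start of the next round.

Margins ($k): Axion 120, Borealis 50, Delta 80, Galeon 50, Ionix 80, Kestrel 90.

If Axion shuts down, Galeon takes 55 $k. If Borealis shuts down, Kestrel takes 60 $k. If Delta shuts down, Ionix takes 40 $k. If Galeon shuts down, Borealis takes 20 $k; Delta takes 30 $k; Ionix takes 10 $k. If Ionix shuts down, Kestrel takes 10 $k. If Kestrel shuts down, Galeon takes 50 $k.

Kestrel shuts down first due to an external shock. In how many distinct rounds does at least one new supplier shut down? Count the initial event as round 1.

2

Round 1 — Kestrel shuts down (initial).
  Galeon: +50 → 50 ≥ 50
Round 2 — Galeon shuts down.
  Borealis: +20 → 20 < 50
  Delta: +30 → 30 < 80
  Ionix: +10 → 10 < 80
No further shutdowns.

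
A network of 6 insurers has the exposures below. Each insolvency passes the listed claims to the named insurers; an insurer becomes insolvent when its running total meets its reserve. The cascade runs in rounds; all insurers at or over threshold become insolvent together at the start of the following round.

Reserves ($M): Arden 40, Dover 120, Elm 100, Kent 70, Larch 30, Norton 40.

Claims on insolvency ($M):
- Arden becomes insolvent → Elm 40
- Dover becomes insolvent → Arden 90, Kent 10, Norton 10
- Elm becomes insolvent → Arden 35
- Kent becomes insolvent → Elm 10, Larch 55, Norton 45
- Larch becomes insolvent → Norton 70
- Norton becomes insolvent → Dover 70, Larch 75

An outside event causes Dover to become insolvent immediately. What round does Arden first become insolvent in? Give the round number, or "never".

2

Round 1 — Dover becomes insolvent (initial).
  Arden: +90 → 90 ≥ 40
  Kent: +10 → 10 < 70
  Norton: +10 → 10 < 40
Round 2 — Arden becomes insolvent.
  Elm: +40 → 40 < 100
No further insolvencies.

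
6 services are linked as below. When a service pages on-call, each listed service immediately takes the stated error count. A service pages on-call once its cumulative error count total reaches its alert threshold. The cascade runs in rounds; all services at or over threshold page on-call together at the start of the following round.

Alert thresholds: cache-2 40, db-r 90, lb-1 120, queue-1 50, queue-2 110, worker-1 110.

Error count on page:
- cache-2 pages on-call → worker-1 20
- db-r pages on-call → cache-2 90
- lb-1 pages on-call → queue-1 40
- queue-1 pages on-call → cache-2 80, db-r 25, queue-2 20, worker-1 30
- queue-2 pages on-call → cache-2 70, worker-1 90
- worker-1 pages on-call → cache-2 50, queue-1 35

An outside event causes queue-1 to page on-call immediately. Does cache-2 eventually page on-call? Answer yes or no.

Round 1 — queue-1 pages on-call (initial).
  cache-2: +80 → 80 ≥ 40
  db-r: +25 → 25 < 90
  queue-2: +20 → 20 < 110
  worker-1: +30 → 30 < 110
Round 2 — cache-2 pages on-call.
  worker-1: +20 → 50 < 110
No further pages.

yes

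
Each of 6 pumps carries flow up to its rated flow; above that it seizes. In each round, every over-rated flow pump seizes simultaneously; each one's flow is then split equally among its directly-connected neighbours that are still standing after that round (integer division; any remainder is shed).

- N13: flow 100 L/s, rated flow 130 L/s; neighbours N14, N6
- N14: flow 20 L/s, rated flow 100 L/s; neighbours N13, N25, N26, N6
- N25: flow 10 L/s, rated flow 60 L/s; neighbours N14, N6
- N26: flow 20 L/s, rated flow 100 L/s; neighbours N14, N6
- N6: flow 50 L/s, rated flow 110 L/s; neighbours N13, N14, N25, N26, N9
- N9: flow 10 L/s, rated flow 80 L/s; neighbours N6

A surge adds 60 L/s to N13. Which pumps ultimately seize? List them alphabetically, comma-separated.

N13, N14, N25, N26, N6

Round 1 — N13 at 160 > 130. N13 seizes.
  N13 sheds 160 L/s to N14, N6: 80 each.
    N14: 20+80 = 100 ≤ 100
    N6: 50+80 = 130 > 110
Round 2 — N6 seizes.
  N6 sheds 130 L/s to N14, N25, N26, N9: 32 each (2 lost).
    N14: 100+32 = 132 > 100
    N25: 10+32 = 42 ≤ 60
    N26: 20+32 = 52 ≤ 100
    N9: 10+32 = 42 ≤ 80
Round 3 — N14 seizes.
  N14 sheds 132 L/s to N25, N26: 66 each.
    N25: 42+66 = 108 > 60
    N26: 52+66 = 118 > 100
Round 4 — N25, N26 seize.
  N25 sheds 108 L/s: no online neighbours, lost.
  N26 sheds 118 L/s: no online neighbours, lost.
No further seizures.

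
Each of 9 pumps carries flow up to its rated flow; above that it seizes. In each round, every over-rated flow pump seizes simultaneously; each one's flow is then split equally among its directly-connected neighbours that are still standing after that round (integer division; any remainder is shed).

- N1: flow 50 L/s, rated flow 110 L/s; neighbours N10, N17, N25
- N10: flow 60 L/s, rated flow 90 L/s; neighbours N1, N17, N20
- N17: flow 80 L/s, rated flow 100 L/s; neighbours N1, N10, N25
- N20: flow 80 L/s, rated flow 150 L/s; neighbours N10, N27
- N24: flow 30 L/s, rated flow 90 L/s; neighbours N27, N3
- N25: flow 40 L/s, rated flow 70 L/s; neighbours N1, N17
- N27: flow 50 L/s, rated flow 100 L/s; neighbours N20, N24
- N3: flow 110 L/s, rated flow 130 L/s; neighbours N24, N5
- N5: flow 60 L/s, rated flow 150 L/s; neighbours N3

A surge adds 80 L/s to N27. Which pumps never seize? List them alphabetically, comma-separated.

N1, N10, N17, N20, N25

Round 1 — N27 at 130 > 100. N27 seizes.
  N27 sheds 130 L/s to N20, N24: 65 each.
    N20: 80+65 = 145 ≤ 150
    N24: 30+65 = 95 > 90
Round 2 — N24 seizes.
  N24 sheds 95 L/s to N3: 95 each.
    N3: 110+95 = 205 > 130
Round 3 — N3 seizes.
  N3 sheds 205 L/s to N5: 205 each.
    N5: 60+205 = 265 > 150
Round 4 — N5 seizes.
  N5 sheds 265 L/s: no online neighbours, lost.
No further seizures.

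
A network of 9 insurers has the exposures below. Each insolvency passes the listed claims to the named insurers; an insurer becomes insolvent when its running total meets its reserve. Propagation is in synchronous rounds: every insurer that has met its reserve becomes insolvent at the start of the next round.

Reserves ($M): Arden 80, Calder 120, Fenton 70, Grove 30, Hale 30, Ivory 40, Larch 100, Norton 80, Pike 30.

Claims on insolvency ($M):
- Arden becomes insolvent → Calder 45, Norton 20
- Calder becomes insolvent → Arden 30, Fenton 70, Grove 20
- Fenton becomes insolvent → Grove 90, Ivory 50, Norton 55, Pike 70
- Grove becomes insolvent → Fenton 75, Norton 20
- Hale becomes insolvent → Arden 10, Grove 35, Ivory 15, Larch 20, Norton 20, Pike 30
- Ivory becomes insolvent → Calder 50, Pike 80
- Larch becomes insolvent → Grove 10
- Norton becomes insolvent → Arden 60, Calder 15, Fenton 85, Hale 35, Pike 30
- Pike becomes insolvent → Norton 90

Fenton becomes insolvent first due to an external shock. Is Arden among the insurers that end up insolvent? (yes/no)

Round 1 — Fenton becomes insolvent (initial).
  Grove: +90 → 90 ≥ 30
  Ivory: +50 → 50 ≥ 40
  Norton: +55 → 55 < 80
  Pike: +70 → 70 ≥ 30
Round 2 — Grove, Ivory, Pike become insolvent.
  Calder: +50 → 50 < 120
  Norton: +20+90 → 165 ≥ 80
Round 3 — Norton becomes insolvent.
  Arden: +60 → 60 < 80
  Calder: +15 → 65 < 120
  Hale: +35 → 35 ≥ 30
Round 4 — Hale becomes insolvent.
  Arden: +10 → 70 < 80
  Larch: +20 → 20 < 100
No further insolvencies.

no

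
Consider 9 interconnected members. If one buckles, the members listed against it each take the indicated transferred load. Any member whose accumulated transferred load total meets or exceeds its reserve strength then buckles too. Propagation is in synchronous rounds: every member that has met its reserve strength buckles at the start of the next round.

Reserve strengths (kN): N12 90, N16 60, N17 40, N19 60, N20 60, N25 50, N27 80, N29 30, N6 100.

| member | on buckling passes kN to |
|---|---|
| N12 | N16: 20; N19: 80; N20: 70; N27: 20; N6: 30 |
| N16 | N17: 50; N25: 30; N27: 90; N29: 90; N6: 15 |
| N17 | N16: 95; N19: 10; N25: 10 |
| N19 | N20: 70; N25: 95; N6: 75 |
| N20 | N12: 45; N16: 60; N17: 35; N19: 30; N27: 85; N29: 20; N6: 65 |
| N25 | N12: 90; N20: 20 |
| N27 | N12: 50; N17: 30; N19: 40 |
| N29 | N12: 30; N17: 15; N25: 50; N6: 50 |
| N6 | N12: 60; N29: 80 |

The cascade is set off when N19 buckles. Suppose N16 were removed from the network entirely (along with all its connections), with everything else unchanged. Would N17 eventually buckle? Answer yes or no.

yes

With N16 removed:
Round 1 — N19 buckles (initial).
  N20: +70 → 70 ≥ 60
  N25: +95 → 95 ≥ 50
  N6: +75 → 75 < 100
Round 2 — N20, N25 buckle.
  N12: +45+90 → 135 ≥ 90
  N17: +35 → 35 < 40
  N27: +85 → 85 ≥ 80
  N29: +20 → 20 < 30
  N6: +65 → 140 ≥ 100
Round 3 — N12, N27, N6 buckle.
  N17: +30 → 65 ≥ 40
  N29: +80 → 100 ≥ 30
Round 4 — N17, N29 buckle.
No further bucklings.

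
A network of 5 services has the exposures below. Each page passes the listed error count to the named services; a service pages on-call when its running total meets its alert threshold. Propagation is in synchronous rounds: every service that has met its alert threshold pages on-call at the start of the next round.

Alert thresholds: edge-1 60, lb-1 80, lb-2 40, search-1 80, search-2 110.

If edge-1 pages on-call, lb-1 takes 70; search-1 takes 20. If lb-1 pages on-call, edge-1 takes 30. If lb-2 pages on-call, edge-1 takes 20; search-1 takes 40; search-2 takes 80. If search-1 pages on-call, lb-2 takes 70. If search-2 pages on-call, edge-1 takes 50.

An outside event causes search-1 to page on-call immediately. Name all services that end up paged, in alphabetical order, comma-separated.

Round 1 — search-1 pages on-call (initial).
  lb-2: +70 → 70 ≥ 40
Round 2 — lb-2 pages on-call.
  edge-1: +20 → 20 < 60
  search-2: +80 → 80 < 110
No further pages.

lb-2, search-1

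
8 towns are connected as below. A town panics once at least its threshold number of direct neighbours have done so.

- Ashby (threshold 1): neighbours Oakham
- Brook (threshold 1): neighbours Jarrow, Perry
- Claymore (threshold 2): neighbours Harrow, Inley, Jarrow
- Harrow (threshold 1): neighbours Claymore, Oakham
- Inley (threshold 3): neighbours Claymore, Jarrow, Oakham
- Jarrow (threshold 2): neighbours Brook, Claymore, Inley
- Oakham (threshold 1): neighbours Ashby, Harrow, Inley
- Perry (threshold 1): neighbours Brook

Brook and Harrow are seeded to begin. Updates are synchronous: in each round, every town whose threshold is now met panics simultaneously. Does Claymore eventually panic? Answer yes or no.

no

Round 1 — Brook, Harrow panic (initial).
Round 2 — checking thresholds:
  Claymore: 1 of 3 neighbours < 2, holds.
  Jarrow: 1 of 3 neighbours < 2, holds.
  Oakham: 1 of 3 neighbours ≥ 1, panics.
  Perry: 1 of 1 neighbours ≥ 1, panics.
Round 3 — checking thresholds:
  Ashby: 1 of 1 neighbours ≥ 1, panics.
  Claymore: 1 of 3 neighbours < 2, holds.
  Inley: 1 of 3 neighbours < 3, holds.
  Jarrow: 1 of 3 neighbours < 2, holds.
Round 4 — no new panics; cascade stops.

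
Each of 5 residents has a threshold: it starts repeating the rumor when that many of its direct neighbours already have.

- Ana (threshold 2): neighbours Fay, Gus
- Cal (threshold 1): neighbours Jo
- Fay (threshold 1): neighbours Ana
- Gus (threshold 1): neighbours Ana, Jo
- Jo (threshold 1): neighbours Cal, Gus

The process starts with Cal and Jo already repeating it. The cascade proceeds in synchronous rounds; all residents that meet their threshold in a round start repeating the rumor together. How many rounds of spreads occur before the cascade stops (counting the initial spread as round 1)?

Round 1 — Cal, Jo start repeating the rumor (initial).
Round 2 — checking thresholds:
  Gus: 1 of 2 neighbours ≥ 1, starts repeating the rumor.
Round 3 — no new spreads; cascade stops.

2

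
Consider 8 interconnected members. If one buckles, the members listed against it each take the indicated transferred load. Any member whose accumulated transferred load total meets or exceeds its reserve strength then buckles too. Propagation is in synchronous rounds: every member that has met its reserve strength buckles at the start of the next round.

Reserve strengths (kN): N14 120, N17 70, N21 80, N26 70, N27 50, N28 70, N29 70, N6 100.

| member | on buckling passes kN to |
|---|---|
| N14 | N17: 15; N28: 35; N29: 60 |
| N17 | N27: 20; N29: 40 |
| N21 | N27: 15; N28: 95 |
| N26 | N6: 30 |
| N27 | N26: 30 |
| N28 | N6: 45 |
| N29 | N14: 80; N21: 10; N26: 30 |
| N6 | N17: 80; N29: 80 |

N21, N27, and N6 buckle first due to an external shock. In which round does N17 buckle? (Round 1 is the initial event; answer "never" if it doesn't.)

Round 1 — N21, N27, N6 buckle (initial).
  N17: +80 → 80 ≥ 70
  N26: +30 → 30 < 70
  N28: +95 → 95 ≥ 70
  N29: +80 → 80 ≥ 70
Round 2 — N17, N28, N29 buckle.
  N14: +80 → 80 < 120
  N26: +30 → 60 < 70
No further bucklings.

2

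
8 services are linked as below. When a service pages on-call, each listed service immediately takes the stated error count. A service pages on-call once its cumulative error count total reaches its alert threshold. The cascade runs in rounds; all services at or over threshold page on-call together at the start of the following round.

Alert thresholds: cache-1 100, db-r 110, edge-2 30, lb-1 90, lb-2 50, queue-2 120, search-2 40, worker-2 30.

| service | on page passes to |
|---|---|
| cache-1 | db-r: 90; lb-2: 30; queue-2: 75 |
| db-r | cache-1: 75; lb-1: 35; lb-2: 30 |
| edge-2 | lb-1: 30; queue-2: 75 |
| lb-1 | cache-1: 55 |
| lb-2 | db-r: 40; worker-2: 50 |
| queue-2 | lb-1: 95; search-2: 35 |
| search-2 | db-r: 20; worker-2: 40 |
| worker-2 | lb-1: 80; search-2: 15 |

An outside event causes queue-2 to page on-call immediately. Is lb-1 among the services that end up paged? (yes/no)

yes

Round 1 — queue-2 pages on-call (initial).
  lb-1: +95 → 95 ≥ 90
  search-2: +35 → 35 < 40
Round 2 — lb-1 pages on-call.
  cache-1: +55 → 55 < 100
No further pages.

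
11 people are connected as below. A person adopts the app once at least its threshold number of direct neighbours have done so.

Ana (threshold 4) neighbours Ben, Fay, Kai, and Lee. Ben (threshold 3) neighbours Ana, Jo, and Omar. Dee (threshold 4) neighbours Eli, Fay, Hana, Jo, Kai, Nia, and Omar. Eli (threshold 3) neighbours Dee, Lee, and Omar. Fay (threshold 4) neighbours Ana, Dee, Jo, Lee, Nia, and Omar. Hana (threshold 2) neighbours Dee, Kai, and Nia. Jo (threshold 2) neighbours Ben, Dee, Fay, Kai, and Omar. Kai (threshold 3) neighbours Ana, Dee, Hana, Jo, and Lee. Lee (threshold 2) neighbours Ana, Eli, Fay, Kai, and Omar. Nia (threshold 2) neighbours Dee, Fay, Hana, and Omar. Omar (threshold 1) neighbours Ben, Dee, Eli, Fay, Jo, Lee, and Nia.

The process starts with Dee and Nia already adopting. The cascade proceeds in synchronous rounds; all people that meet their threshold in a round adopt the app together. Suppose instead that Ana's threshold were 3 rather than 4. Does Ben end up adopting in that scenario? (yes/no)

yes

With Ana's threshold at 3:
Round 1 — Dee, Nia adopt the app (initial).
Round 2 — checking thresholds:
  Eli: 1 of 3 neighbours < 3, not yet.
  Fay: 2 of 6 neighbours < 4, not yet.
  Hana: 2 of 3 neighbours ≥ 2, adopts the app.
  Jo: 1 of 5 neighbours < 2, not yet.
  Kai: 1 of 5 neighbours < 3, not yet.
  Omar: 2 of 7 neighbours ≥ 1, adopts the app.
Round 3 — checking thresholds:
  Ben: 1 of 3 neighbours < 3, not yet.
  Eli: 2 of 3 neighbours < 3, not yet.
  Fay: 3 of 6 neighbours < 4, not yet.
  Jo: 2 of 5 neighbours ≥ 2, adopts the app.
  Kai: 2 of 5 neighbours < 3, not yet.
  Lee: 1 of 5 neighbours < 2, not yet.
Round 4 — checking thresholds:
  Ben: 2 of 3 neighbours < 3, not yet.
  Eli: 2 of 3 neighbours < 3, not yet.
  Fay: 4 of 6 neighbours ≥ 4, adopts the app.
  Kai: 3 of 5 neighbours ≥ 3, adopts the app.
  Lee: 1 of 5 neighbours < 2, not yet.
Round 5 — checking thresholds:
  Ana: 2 of 4 neighbours < 3, not yet.
  Ben: 2 of 3 neighbours < 3, not yet.
  Eli: 2 of 3 neighbours < 3, not yet.
  Lee: 3 of 5 neighbours ≥ 2, adopts the app.
Round 6 — checking thresholds:
  Ana: 3 of 4 neighbours ≥ 3, adopts the app.
  Ben: 2 of 3 neighbours < 3, not yet.
  Eli: 3 of 3 neighbours ≥ 3, adopts the app.
Round 7 — checking thresholds:
  Ben: 3 of 3 neighbours ≥ 3, adopts the app.
Round 8 — no new adoptions; cascade stops.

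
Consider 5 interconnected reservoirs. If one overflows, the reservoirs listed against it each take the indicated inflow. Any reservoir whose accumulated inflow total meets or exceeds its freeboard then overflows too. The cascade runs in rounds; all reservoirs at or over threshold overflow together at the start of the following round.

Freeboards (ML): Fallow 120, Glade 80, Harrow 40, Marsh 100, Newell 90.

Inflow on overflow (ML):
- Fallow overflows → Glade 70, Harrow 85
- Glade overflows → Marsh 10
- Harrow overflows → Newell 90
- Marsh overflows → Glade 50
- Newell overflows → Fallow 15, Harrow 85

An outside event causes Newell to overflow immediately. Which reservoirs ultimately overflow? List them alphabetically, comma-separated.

Round 1 — Newell overflows (initial).
  Fallow: +15 → 15 < 120
  Harrow: +85 → 85 ≥ 40
Round 2 — Harrow overflows.
No further overflows.

Harrow, Newell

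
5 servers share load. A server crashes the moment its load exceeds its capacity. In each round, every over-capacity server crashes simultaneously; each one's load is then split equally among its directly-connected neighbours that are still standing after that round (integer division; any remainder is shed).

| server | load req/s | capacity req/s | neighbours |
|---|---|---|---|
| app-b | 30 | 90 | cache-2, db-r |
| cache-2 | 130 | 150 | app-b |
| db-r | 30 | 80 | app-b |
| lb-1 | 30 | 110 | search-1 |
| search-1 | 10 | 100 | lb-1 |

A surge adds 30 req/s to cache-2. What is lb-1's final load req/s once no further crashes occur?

30

Round 1 — cache-2 at 160 > 150. cache-2 crashes.
  cache-2 sheds 160 req/s to app-b: 160 each.
    app-b: 30+160 = 190 > 90
Round 2 — app-b crashes.
  app-b sheds 190 req/s to db-r: 190 each.
    db-r: 30+190 = 220 > 80
Round 3 — db-r crashes.
  db-r sheds 220 req/s: no online neighbours, lost.
No further crashes.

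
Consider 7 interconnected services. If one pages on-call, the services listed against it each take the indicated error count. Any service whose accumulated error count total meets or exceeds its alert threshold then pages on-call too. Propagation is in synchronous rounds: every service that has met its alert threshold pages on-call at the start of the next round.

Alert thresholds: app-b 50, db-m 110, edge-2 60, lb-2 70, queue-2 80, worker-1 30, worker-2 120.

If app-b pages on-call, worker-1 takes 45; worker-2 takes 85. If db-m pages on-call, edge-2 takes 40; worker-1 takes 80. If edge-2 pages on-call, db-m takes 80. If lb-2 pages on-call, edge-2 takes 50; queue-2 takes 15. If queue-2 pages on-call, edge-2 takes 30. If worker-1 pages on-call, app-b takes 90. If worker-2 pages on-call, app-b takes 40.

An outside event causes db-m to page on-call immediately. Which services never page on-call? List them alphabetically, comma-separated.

edge-2, lb-2, queue-2, worker-2

Round 1 — db-m pages on-call (initial).
  edge-2: +40 → 40 < 60
  worker-1: +80 → 80 ≥ 30
Round 2 — worker-1 pages on-call.
  app-b: +90 → 90 ≥ 50
Round 3 — app-b pages on-call.
  worker-2: +85 → 85 < 120
No further pages.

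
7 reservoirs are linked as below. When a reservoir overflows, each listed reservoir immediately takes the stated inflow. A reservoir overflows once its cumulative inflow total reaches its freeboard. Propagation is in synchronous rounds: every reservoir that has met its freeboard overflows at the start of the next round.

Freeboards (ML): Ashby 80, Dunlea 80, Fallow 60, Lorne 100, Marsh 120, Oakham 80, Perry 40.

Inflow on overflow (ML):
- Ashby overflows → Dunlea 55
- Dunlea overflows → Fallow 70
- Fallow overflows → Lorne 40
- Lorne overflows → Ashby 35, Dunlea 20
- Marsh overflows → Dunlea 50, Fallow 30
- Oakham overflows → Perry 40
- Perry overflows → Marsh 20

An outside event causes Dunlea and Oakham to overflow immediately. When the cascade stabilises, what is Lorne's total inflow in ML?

40

Round 1 — Dunlea, Oakham overflow (initial).
  Fallow: +70 → 70 ≥ 60
  Perry: +40 → 40 ≥ 40
Round 2 — Fallow, Perry overflow.
  Lorne: +40 → 40 < 100
  Marsh: +20 → 20 < 120
No further overflows.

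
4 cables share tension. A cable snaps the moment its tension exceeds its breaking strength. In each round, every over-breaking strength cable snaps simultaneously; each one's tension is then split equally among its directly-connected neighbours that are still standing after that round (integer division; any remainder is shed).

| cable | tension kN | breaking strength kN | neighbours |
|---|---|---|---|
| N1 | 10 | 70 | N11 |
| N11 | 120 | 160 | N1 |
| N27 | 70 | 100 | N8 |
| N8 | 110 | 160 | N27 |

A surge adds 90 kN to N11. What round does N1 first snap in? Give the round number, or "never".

Round 1 — N11 at 210 > 160. N11 snaps.
  N11 sheds 210 kN to N1: 210 each.
    N1: 10+210 = 220 > 70
Round 2 — N1 snaps.
  N1 sheds 220 kN: no online neighbours, lost.
No further breaks.

2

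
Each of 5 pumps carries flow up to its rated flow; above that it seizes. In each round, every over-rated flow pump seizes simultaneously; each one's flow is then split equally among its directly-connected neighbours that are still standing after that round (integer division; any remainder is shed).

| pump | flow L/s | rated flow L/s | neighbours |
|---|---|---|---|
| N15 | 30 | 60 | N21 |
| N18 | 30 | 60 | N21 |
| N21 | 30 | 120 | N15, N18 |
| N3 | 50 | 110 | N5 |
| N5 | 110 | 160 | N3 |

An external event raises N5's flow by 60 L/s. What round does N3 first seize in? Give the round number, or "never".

Round 1 — N5 at 170 > 160. N5 seizes.
  N5 sheds 170 L/s to N3: 170 each.
    N3: 50+170 = 220 > 110
Round 2 — N3 seizes.
  N3 sheds 220 L/s: no online neighbours, lost.
No further seizures.

2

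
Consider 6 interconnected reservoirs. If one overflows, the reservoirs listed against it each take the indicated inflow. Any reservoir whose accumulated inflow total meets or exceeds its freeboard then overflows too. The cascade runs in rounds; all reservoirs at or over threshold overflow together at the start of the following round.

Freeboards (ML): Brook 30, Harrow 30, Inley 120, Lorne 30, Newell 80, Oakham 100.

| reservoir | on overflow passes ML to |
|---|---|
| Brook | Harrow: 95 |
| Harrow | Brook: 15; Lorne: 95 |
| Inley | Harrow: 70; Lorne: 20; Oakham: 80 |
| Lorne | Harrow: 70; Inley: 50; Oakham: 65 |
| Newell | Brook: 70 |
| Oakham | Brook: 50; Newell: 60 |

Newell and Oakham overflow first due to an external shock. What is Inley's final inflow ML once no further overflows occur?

Round 1 — Newell, Oakham overflow (initial).
  Brook: +70+50 → 120 ≥ 30
Round 2 — Brook overflows.
  Harrow: +95 → 95 ≥ 30
Round 3 — Harrow overflows.
  Lorne: +95 → 95 ≥ 30
Round 4 — Lorne overflows.
  Inley: +50 → 50 < 120
No further overflows.

50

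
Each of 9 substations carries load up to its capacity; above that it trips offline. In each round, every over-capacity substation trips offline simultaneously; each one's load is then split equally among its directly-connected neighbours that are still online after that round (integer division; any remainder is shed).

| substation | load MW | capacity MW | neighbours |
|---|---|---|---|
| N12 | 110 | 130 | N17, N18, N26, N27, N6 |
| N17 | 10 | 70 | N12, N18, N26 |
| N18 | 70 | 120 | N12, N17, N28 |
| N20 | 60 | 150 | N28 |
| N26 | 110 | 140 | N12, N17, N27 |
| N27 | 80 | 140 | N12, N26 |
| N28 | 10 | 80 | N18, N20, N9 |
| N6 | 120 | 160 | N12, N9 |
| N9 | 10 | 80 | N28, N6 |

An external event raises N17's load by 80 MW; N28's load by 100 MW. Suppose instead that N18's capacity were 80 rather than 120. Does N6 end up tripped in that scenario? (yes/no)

With N18's capacity at 80:
Round 1 — N17 at 90 > 70; N28 at 110 > 80. N17, N28 trip offline.
  N17 sheds 90 MW to N12, N18, N26: 30 each.
    N12: 110+30 = 140 > 130
    N18: 70+30 = 100 > 80
    N26: 110+30 = 140 ≤ 140
  N28 sheds 110 MW to N18, N20, N9: 36 each (2 lost).
    N18: 100+36 = 136 > 80
    N20: 60+36 = 96 ≤ 150
    N9: 10+36 = 46 ≤ 80
Round 2 — N12, N18 trip offline.
  N12 sheds 140 MW to N26, N27, N6: 46 each (2 lost).
    N26: 140+46 = 186 > 140
    N27: 80+46 = 126 ≤ 140
    N6: 120+46 = 166 > 160
  N18 sheds 136 MW: no online neighbours, lost.
Round 3 — N26, N6 trip offline.
  N26 sheds 186 MW to N27: 186 each.
    N27: 126+186 = 312 > 140
  N6 sheds 166 MW to N9: 166 each.
    N9: 46+166 = 212 > 80
Round 4 — N27, N9 trip offline.
  N27 sheds 312 MW: no online neighbours, lost.
  N9 sheds 212 MW: no online neighbours, lost.
No further trips.

yes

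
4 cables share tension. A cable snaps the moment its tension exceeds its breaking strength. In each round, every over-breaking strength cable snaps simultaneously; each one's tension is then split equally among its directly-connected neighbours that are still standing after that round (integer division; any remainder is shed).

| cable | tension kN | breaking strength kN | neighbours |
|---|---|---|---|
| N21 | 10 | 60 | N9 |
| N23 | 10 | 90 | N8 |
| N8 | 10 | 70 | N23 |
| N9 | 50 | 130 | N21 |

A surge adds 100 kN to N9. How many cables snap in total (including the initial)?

2

Round 1 — N9 at 150 > 130. N9 snaps.
  N9 sheds 150 kN to N21: 150 each.
    N21: 10+150 = 160 > 60
Round 2 — N21 snaps.
  N21 sheds 160 kN: no online neighbours, lost.
No further breaks.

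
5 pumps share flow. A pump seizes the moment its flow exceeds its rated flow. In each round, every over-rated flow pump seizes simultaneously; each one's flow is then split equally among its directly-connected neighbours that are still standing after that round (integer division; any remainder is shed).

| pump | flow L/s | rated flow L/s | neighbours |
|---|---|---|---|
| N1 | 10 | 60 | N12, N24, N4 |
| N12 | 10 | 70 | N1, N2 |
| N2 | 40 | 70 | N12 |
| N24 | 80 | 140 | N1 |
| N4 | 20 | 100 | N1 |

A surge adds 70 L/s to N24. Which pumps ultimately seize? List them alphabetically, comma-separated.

N1, N12, N2, N24

Round 1 — N24 at 150 > 140. N24 seizes.
  N24 sheds 150 L/s to N1: 150 each.
    N1: 10+150 = 160 > 60
Round 2 — N1 seizes.
  N1 sheds 160 L/s to N12, N4: 80 each.
    N12: 10+80 = 90 > 70
    N4: 20+80 = 100 ≤ 100
Round 3 — N12 seizes.
  N12 sheds 90 L/s to N2: 90 each.
    N2: 40+90 = 130 > 70
Round 4 — N2 seizes.
  N2 sheds 130 L/s: no online neighbours, lost.
No further seizures.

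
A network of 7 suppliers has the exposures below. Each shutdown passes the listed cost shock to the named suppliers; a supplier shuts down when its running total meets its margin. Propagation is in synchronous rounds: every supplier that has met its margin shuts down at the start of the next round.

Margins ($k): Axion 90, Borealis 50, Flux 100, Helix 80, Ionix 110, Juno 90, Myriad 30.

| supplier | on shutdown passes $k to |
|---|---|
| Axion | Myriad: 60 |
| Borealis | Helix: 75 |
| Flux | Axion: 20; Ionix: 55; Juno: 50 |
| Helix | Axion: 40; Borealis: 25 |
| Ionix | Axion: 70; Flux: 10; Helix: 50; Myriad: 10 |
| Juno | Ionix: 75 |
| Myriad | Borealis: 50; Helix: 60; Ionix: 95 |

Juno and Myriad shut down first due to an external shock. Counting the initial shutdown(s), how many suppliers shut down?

Round 1 — Juno, Myriad shut down (initial).
  Borealis: +50 → 50 ≥ 50
  Helix: +60 → 60 < 80
  Ionix: +75+95 → 170 ≥ 110
Round 2 — Borealis, Ionix shut down.
  Axion: +70 → 70 < 90
  Flux: +10 → 10 < 100
  Helix: +75+50 → 185 ≥ 80
Round 3 — Helix shuts down.
  Axion: +40 → 110 ≥ 90
Round 4 — Axion shuts down.
No further shutdowns.

6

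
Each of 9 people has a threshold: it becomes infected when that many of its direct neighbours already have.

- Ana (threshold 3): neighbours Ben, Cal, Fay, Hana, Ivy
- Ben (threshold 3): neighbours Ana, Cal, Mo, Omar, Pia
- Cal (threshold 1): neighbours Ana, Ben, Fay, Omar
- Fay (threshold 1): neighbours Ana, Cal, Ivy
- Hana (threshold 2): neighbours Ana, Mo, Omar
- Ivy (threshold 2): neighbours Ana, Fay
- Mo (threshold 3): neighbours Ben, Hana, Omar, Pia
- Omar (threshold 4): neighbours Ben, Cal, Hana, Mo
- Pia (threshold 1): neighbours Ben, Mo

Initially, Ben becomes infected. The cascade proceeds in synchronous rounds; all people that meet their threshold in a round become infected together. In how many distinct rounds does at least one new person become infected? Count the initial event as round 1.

Round 1 — Ben becomes infected (initial).
Round 2 — checking thresholds:
  Ana: 1 of 5 neighbours < 3, not yet.
  Cal: 1 of 4 neighbours ≥ 1, becomes infected.
  Mo: 1 of 4 neighbours < 3, not yet.
  Omar: 1 of 4 neighbours < 4, not yet.
  Pia: 1 of 2 neighbours ≥ 1, becomes infected.
Round 3 — checking thresholds:
  Ana: 2 of 5 neighbours < 3, not yet.
  Fay: 1 of 3 neighbours ≥ 1, becomes infected.
  Mo: 2 of 4 neighbours < 3, not yet.
  Omar: 2 of 4 neighbours < 4, not yet.
Round 4 — checking thresholds:
  Ana: 3 of 5 neighbours ≥ 3, becomes infected.
  Ivy: 1 of 2 neighbours < 2, not yet.
  Mo: 2 of 4 neighbours < 3, not yet.
  Omar: 2 of 4 neighbours < 4, not yet.
Round 5 — checking thresholds:
  Hana: 1 of 3 neighbours < 2, not yet.
  Ivy: 2 of 2 neighbours ≥ 2, becomes infected.
  Mo: 2 of 4 neighbours < 3, not yet.
  Omar: 2 of 4 neighbours < 4, not yet.
Round 6 — no new infections; cascade stops.

5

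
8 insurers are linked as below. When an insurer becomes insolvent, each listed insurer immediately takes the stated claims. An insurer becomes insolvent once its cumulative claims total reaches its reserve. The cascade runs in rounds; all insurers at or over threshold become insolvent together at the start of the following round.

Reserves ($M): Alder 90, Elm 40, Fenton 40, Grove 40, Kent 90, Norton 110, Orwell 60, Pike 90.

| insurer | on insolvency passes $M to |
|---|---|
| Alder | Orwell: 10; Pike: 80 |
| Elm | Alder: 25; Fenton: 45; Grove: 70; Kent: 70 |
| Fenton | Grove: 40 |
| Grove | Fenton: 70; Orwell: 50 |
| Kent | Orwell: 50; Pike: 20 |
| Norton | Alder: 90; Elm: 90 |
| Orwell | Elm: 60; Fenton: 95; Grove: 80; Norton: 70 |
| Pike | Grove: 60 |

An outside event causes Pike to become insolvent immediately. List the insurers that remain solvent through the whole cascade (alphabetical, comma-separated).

Round 1 — Pike becomes insolvent (initial).
  Grove: +60 → 60 ≥ 40
Round 2 — Grove becomes insolvent.
  Fenton: +70 → 70 ≥ 40
  Orwell: +50 → 50 < 60
Round 3 — Fenton becomes insolvent.
No further insolvencies.

Alder, Elm, Kent, Norton, Orwell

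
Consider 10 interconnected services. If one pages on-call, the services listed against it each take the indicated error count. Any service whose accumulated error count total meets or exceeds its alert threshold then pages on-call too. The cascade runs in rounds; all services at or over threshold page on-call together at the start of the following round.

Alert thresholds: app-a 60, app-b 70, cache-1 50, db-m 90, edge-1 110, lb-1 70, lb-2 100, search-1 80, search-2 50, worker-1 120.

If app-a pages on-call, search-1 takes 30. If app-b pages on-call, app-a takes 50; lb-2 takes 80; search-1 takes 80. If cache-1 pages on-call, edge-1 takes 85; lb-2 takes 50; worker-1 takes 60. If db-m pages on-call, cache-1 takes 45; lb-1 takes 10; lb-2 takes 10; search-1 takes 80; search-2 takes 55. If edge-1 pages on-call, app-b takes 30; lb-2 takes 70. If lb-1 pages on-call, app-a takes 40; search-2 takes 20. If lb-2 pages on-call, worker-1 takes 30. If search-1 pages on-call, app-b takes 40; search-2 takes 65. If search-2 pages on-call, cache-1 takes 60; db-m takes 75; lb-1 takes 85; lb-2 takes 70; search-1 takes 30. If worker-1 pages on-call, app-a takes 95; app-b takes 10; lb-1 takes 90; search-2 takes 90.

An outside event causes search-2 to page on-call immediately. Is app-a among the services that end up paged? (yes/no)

no

Round 1 — search-2 pages on-call (initial).
  cache-1: +60 → 60 ≥ 50
  db-m: +75 → 75 < 90
  lb-1: +85 → 85 ≥ 70
  lb-2: +70 → 70 < 100
  search-1: +30 → 30 < 80
Round 2 — cache-1, lb-1 page on-call.
  app-a: +40 → 40 < 60
  edge-1: +85 → 85 < 110
  lb-2: +50 → 120 ≥ 100
  worker-1: +60 → 60 < 120
Round 3 — lb-2 pages on-call.
  worker-1: +30 → 90 < 120
No further pages.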